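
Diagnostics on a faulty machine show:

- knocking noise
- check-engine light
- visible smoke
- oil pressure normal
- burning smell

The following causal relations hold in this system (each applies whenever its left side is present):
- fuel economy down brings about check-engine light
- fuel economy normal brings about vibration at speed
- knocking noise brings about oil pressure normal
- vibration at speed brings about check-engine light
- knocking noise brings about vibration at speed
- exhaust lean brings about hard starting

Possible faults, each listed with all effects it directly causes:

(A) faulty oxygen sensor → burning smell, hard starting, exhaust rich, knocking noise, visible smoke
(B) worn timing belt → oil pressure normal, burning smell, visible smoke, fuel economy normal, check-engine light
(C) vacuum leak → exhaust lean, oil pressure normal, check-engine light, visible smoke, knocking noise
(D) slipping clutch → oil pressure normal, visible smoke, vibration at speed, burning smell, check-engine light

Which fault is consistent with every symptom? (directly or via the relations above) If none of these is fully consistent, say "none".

A

Checking each candidate against the observations:
(A) faulty oxygen sensor — accounts for every observation (check-engine light via knocking noise → vibration at speed → check-engine light)
(B) worn timing belt — does not account for knocking noise
(C) vacuum leak — knocking noise yes; check-engine light yes; visible smoke yes; oil pressure normal yes; burning smell NO
(D) slipping clutch — knocking noise NO; check-engine light yes; visible smoke yes; oil pressure normal yes; burning smell yes
Only (A) is consistent with every observation.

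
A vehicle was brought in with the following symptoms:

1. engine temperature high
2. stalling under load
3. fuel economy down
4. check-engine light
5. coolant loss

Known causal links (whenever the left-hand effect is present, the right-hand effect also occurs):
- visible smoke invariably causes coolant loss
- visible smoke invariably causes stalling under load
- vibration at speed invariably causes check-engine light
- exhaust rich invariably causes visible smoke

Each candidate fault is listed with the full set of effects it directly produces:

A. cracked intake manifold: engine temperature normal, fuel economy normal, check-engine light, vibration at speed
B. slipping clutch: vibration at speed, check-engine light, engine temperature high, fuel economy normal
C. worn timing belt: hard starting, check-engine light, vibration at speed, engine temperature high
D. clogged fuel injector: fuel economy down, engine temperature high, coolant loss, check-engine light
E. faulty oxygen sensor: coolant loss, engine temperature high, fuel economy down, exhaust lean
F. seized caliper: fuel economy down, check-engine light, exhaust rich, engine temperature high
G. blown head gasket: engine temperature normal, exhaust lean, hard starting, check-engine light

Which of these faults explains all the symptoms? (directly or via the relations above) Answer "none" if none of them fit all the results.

For each candidate, compare predicted effects to what was observed:
(A) cracked intake manifold — fails on engine temperature high, stalling under load, fuel economy down, coolant loss (predicts engine temperature normal, not engine temperature high; predicts fuel economy normal, not fuel economy down)
(B) slipping clutch — engine temperature high ✓; stalling under load ✗; fuel economy down ✗; check-engine light ✓; coolant loss ✗
(C) worn timing belt — engine temperature high ✓; stalling under load ✗; fuel economy down ✗; check-engine light ✓; coolant loss ✗
(D) clogged fuel injector — does not account for stalling under load
(E) faulty oxygen sensor — engine temperature high ✓; stalling under load ✗; fuel economy down ✓; check-engine light ✗; coolant loss ✓
(F) seized caliper — accounts for every observation (stalling under load by exhaust rich → visible smoke → stalling under load)
(G) blown head gasket — fails on engine temperature high, stalling under load, fuel economy down, coolant loss (predicts engine temperature normal, not engine temperature high)
Only (F) is consistent with every observation.

F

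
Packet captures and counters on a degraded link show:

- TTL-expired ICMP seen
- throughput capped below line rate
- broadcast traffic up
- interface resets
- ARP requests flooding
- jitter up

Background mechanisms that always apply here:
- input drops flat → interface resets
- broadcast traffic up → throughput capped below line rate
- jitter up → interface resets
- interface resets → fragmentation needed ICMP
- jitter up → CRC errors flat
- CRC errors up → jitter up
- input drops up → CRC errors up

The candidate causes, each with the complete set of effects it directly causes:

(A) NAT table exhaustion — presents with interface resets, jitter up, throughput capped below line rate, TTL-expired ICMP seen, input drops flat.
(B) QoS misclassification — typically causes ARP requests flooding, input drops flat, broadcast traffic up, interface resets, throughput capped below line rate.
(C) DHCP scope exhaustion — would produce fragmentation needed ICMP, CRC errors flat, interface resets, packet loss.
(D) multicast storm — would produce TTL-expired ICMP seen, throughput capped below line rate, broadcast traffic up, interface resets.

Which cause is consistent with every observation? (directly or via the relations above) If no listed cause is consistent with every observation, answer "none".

Checking each candidate against the observations:
(A) NAT table exhaustion — TTL-expired ICMP seen match; throughput capped below line rate match; broadcast traffic up miss; interface resets match; ARP requests flooding miss; jitter up match
(B) QoS misclassification — TTL-expired ICMP seen miss; throughput capped below line rate match; broadcast traffic up match; interface resets match; ARP requests flooding match; jitter up miss
(C) DHCP scope exhaustion — TTL-expired ICMP seen miss; throughput capped below line rate miss; broadcast traffic up miss; interface resets match; ARP requests flooding miss; jitter up miss
(D) multicast storm — TTL-expired ICMP seen match; throughput capped below line rate match; broadcast traffic up match; interface resets match; ARP requests flooding miss; jitter up miss
Every candidate fails on at least one observation.

none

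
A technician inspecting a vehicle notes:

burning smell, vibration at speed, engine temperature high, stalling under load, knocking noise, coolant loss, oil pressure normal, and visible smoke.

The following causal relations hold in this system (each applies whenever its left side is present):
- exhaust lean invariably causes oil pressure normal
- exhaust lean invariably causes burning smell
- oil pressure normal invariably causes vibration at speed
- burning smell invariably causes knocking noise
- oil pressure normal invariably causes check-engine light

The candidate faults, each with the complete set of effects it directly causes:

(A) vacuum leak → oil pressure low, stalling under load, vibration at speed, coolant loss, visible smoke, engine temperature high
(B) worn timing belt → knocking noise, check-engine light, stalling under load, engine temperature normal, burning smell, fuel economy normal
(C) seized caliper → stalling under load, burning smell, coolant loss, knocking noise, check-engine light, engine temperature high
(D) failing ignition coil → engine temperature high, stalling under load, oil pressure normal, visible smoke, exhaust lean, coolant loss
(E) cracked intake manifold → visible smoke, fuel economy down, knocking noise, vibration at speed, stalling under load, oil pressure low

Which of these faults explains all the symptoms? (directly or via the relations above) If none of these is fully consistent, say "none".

D

Testing each hypothesis:
(A) vacuum leak — burning smell ✗; vibration at speed ✓; engine temperature high ✓; stalling under load ✓; knocking noise ✗; coolant loss ✓; oil pressure normal ✗; visible smoke ✓
(B) worn timing belt — fails on vibration at speed, engine temperature high, coolant loss, oil pressure normal, visible smoke (predicts engine temperature normal, not engine temperature high)
(C) seized caliper — burning smell ✓; vibration at speed ✗; engine temperature high ✓; stalling under load ✓; knocking noise ✓; coolant loss ✓; oil pressure normal ✗; visible smoke ✗
(D) failing ignition coil — accounts for every observation (burning smell through exhaust lean → burning smell)
(E) cracked intake manifold — burning smell ✗; vibration at speed ✓; engine temperature high ✗; stalling under load ✓; knocking noise ✓; coolant loss ✗; oil pressure normal ✗; visible smoke ✓
Only (D) is consistent with every observation.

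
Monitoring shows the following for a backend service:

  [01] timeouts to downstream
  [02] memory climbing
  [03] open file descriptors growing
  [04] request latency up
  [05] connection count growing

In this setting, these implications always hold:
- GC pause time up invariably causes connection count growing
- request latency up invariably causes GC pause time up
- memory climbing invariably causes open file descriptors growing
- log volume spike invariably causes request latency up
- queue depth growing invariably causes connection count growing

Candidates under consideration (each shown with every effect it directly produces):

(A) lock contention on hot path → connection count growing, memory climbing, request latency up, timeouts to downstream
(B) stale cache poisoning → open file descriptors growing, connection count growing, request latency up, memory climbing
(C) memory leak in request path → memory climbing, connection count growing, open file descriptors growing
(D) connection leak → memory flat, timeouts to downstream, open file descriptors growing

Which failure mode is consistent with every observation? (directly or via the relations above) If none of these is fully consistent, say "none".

A

Checking each candidate against the observations:
(A) lock contention on hot path — timeouts to downstream +; memory climbing +; open file descriptors growing + (by memory climbing → open file descriptors growing); request latency up +; connection count growing +
(B) stale cache poisoning — timeouts to downstream -; memory climbing +; open file descriptors growing +; request latency up +; connection count growing +
(C) memory leak in request path — does not account for timeouts to downstream, request latency up
(D) connection leak — timeouts to downstream +; memory climbing -; open file descriptors growing +; request latency up -; connection count growing -
Only (A) is consistent with every observation.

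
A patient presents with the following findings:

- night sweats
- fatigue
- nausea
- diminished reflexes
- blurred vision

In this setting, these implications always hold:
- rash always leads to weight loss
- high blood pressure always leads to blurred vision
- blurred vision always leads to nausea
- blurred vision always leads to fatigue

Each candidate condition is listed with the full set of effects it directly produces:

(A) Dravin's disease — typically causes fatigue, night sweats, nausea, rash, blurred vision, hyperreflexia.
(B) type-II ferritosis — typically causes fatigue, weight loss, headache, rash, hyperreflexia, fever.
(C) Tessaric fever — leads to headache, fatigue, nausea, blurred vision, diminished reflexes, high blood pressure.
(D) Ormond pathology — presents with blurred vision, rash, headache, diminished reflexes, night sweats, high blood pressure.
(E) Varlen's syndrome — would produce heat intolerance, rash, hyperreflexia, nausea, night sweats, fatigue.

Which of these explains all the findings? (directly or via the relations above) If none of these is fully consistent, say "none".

D

Checking each candidate against the observations:
(A) Dravin's disease — fails on diminished reflexes (predicts hyperreflexia, not diminished reflexes)
(B) type-II ferritosis — fails on night sweats, nausea, diminished reflexes, blurred vision (predicts hyperreflexia, not diminished reflexes)
(C) Tessaric fever — night sweats -; fatigue +; nausea +; diminished reflexes +; blurred vision +
(D) Ormond pathology — night sweats +; fatigue + (via blurred vision → fatigue); nausea + (via blurred vision → nausea); diminished reflexes +; blurred vision +
(E) Varlen's syndrome — night sweats +; fatigue +; nausea +; diminished reflexes -; blurred vision -
Only (D) is consistent with every observation.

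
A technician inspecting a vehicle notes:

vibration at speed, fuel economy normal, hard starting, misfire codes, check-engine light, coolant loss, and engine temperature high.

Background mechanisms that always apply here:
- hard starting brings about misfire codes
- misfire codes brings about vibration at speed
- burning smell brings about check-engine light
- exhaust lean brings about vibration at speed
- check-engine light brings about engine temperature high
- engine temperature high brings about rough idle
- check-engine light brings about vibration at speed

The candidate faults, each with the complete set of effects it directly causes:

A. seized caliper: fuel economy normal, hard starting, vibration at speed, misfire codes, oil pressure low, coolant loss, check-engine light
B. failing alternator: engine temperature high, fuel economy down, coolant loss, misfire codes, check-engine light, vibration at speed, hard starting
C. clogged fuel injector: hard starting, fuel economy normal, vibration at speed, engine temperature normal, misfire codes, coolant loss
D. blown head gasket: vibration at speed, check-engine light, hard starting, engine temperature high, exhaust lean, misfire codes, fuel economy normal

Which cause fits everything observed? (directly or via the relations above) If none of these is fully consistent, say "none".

Per-candidate check:
(A) seized caliper — vibration at speed +; fuel economy normal +; hard starting +; misfire codes +; check-engine light +; coolant loss +; engine temperature high + (via check-engine light → engine temperature high)
(B) failing alternator — vibration at speed +; fuel economy normal -; hard starting +; misfire codes +; check-engine light +; coolant loss +; engine temperature high +
(C) clogged fuel injector — vibration at speed +; fuel economy normal +; hard starting +; misfire codes +; check-engine light -; coolant loss +; engine temperature high -
(D) blown head gasket — does not account for coolant loss
(A) is the only candidate with no mismatches.

A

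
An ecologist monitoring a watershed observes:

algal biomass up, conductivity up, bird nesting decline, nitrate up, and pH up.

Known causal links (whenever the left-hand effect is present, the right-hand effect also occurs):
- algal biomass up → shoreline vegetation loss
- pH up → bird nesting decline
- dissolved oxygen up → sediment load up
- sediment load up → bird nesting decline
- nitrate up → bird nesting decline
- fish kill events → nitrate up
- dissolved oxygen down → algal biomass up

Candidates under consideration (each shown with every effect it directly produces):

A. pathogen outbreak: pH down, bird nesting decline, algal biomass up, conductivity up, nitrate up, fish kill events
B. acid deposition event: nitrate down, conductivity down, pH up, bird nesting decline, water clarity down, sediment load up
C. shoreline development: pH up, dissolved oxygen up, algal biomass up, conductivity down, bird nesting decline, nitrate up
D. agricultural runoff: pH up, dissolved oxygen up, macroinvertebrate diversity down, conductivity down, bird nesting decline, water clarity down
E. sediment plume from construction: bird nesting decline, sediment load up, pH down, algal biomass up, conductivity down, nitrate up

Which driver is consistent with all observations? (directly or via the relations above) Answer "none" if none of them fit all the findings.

none

Checking each candidate against the observations:
(A) pathogen outbreak — fails on pH up (predicts pH down, not pH up)
(B) acid deposition event — fails on algal biomass up, conductivity up, nitrate up (predicts conductivity down, not conductivity up; predicts nitrate down, not nitrate up)
(C) shoreline development — algal biomass up +; conductivity up -; bird nesting decline +; nitrate up +; pH up +
(D) agricultural runoff — fails on algal biomass up, conductivity up, nitrate up (predicts conductivity down, not conductivity up)
(E) sediment plume from construction — fails on conductivity up, pH up (predicts conductivity down, not conductivity up; predicts pH down, not pH up)
Every candidate fails on at least one observation.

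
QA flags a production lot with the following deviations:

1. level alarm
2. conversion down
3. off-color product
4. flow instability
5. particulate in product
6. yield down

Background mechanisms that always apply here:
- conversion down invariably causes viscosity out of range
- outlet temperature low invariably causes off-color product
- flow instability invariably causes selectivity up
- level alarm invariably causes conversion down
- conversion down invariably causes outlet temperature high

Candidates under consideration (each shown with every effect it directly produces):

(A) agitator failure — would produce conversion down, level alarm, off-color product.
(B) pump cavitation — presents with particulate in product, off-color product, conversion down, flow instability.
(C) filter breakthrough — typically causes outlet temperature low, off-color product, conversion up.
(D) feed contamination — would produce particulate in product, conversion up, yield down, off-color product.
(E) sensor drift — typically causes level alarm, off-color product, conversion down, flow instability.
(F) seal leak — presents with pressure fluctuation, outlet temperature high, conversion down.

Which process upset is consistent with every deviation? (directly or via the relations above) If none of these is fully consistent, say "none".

Testing each hypothesis:
(A) agitator failure — level alarm yes; conversion down yes; off-color product yes; flow instability NO; particulate in product NO; yield down NO
(B) pump cavitation — does not account for level alarm, yield down
(C) filter breakthrough — level alarm NO; conversion down NO; off-color product yes; flow instability NO; particulate in product NO; yield down NO
(D) feed contamination — level alarm NO; conversion down NO; off-color product yes; flow instability NO; particulate in product yes; yield down yes
(E) sensor drift — does not account for particulate in product, yield down
(F) seal leak — does not account for level alarm, off-color product, flow instability, particulate in product, yield down
Every candidate fails on at least one observation.

none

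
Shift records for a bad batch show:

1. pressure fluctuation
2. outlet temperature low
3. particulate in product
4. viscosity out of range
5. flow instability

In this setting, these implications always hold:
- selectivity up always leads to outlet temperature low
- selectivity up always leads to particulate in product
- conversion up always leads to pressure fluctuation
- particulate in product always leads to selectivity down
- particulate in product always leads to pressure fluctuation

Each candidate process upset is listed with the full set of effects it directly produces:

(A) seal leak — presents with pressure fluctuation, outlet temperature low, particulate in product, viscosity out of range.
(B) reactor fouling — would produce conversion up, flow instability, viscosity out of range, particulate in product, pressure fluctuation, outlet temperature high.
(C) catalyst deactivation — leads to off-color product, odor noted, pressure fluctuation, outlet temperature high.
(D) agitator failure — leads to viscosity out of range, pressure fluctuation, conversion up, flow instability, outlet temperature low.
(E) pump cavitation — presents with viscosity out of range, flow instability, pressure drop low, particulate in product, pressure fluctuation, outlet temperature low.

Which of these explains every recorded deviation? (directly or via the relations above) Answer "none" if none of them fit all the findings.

Checking each candidate against the observations:
(A) seal leak — pressure fluctuation ✓; outlet temperature low ✓; particulate in product ✓; viscosity out of range ✓; flow instability ✗
(B) reactor fouling — pressure fluctuation ✓; outlet temperature low ✗; particulate in product ✓; viscosity out of range ✓; flow instability ✓
(C) catalyst deactivation — pressure fluctuation ✓; outlet temperature low ✗; particulate in product ✗; viscosity out of range ✗; flow instability ✗
(D) agitator failure — does not account for particulate in product
(E) pump cavitation — accounts for every observation
Only (E) is consistent with every observation.

E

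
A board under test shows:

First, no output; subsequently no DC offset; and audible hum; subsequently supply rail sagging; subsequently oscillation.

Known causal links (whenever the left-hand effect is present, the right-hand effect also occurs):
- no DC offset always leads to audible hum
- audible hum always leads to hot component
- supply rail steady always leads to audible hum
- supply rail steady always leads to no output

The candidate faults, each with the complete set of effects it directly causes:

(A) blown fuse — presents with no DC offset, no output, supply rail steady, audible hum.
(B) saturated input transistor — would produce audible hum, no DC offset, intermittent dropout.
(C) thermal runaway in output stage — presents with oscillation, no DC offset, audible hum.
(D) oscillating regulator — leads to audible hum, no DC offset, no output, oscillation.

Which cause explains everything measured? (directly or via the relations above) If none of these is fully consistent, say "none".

For each candidate, compare predicted effects to what was observed:
(A) blown fuse — no output +; no DC offset +; audible hum +; supply rail sagging -; oscillation -
(B) saturated input transistor — no output -; no DC offset +; audible hum +; supply rail sagging -; oscillation -
(C) thermal runaway in output stage — no output -; no DC offset +; audible hum +; supply rail sagging -; oscillation +
(D) oscillating regulator — does not account for supply rail sagging
None of the listed candidates fits everything.

none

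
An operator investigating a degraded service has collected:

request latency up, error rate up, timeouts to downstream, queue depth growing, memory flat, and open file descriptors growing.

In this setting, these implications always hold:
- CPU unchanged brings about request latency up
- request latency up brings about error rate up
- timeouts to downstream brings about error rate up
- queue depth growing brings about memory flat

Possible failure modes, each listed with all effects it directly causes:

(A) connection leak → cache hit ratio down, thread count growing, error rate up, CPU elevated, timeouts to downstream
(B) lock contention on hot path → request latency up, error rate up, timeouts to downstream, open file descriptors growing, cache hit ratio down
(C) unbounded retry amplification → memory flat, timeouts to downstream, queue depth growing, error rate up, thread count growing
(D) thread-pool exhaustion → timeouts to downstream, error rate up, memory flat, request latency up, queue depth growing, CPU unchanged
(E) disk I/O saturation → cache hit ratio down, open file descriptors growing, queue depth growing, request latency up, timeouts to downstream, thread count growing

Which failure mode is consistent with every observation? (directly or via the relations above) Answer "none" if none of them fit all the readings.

E

For each candidate, compare predicted effects to what was observed:
(A) connection leak — request latency up NO; error rate up yes; timeouts to downstream yes; queue depth growing NO; memory flat NO; open file descriptors growing NO
(B) lock contention on hot path — does not account for queue depth growing, memory flat
(C) unbounded retry amplification — request latency up NO; error rate up yes; timeouts to downstream yes; queue depth growing yes; memory flat yes; open file descriptors growing NO
(D) thread-pool exhaustion — does not account for open file descriptors growing
(E) disk I/O saturation — accounts for every observation (error rate up via timeouts to downstream → error rate up)
Only (E) is consistent with every observation.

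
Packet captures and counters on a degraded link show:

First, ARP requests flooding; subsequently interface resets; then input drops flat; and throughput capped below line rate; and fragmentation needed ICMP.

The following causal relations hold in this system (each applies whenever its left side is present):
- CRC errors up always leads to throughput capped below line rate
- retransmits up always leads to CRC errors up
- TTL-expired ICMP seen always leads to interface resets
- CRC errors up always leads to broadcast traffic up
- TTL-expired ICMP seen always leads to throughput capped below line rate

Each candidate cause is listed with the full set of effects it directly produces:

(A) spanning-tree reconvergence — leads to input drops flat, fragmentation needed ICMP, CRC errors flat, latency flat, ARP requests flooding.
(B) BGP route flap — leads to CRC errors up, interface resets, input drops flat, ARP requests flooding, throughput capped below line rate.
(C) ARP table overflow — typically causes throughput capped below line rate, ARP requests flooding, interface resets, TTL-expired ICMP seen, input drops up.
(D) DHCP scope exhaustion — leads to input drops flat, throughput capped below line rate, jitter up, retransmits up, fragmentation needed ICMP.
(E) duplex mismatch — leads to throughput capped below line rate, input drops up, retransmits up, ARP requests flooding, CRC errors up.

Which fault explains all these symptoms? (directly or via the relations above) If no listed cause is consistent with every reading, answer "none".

For each candidate, compare predicted effects to what was observed:
(A) spanning-tree reconvergence — does not account for interface resets, throughput capped below line rate
(B) BGP route flap — ARP requests flooding match; interface resets match; input drops flat match; throughput capped below line rate match; fragmentation needed ICMP miss
(C) ARP table overflow — ARP requests flooding match; interface resets match; input drops flat miss; throughput capped below line rate match; fragmentation needed ICMP miss
(D) DHCP scope exhaustion — does not account for ARP requests flooding, interface resets
(E) duplex mismatch — ARP requests flooding match; interface resets miss; input drops flat miss; throughput capped below line rate match; fragmentation needed ICMP miss
None of the listed candidates fits everything.

none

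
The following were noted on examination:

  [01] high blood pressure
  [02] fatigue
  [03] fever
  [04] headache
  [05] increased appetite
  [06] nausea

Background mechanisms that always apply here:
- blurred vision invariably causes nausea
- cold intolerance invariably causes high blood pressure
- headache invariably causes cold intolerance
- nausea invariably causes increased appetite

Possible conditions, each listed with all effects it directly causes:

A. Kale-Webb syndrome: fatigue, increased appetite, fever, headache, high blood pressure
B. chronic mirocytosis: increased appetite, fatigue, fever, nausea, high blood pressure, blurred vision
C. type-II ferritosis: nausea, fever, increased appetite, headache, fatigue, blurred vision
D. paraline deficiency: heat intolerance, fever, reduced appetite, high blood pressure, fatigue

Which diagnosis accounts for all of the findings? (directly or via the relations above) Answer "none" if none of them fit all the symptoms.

C

Checking each candidate against the observations:
(A) Kale-Webb syndrome — high blood pressure +; fatigue +; fever +; headache +; increased appetite +; nausea -
(B) chronic mirocytosis — does not account for headache
(C) type-II ferritosis — high blood pressure + (through headache → cold intolerance → high blood pressure); fatigue +; fever +; headache +; increased appetite +; nausea +
(D) paraline deficiency — fails on headache, increased appetite, nausea (predicts reduced appetite, not increased appetite)
(C) alone accounts for all the evidence.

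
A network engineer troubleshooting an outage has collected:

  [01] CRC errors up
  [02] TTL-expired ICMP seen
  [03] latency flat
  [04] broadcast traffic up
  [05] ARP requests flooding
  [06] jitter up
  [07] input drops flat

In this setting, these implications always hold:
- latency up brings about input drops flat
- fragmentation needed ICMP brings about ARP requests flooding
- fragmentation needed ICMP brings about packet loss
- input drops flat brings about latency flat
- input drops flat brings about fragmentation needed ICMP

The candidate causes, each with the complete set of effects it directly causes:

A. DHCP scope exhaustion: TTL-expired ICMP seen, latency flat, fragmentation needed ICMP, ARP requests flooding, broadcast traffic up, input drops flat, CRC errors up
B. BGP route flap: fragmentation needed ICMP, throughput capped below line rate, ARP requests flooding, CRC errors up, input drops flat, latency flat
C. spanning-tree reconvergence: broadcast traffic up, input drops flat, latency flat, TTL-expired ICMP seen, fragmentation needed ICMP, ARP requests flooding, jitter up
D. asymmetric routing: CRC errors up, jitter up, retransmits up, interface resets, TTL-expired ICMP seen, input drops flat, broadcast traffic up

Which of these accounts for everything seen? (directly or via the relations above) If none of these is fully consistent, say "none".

Testing each hypothesis:
(A) DHCP scope exhaustion — CRC errors up match; TTL-expired ICMP seen match; latency flat match; broadcast traffic up match; ARP requests flooding match; jitter up miss; input drops flat match
(B) BGP route flap — does not account for TTL-expired ICMP seen, broadcast traffic up, jitter up
(C) spanning-tree reconvergence — CRC errors up miss; TTL-expired ICMP seen match; latency flat match; broadcast traffic up match; ARP requests flooding match; jitter up match; input drops flat match
(D) asymmetric routing — accounts for every observation (latency flat through input drops flat → latency flat)
(D) is the only candidate with no mismatches.

D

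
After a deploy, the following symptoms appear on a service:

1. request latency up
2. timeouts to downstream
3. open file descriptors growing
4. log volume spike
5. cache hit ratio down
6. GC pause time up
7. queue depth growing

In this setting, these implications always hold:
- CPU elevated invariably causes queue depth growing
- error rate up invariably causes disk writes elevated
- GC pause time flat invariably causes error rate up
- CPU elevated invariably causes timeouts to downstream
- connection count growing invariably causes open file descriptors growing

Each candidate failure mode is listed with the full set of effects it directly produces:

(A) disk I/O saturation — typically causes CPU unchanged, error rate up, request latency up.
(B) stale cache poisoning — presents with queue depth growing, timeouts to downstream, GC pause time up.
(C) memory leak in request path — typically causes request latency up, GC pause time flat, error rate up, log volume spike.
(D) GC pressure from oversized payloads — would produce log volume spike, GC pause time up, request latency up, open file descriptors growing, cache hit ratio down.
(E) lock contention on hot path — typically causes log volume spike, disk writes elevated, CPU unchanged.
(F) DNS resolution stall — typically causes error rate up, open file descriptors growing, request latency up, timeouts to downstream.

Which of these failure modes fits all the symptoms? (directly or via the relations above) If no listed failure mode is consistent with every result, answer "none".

Checking each candidate against the observations:
(A) disk I/O saturation — request latency up +; timeouts to downstream -; open file descriptors growing -; log volume spike -; cache hit ratio down -; GC pause time up -; queue depth growing -
(B) stale cache poisoning — does not account for request latency up, open file descriptors growing, log volume spike, cache hit ratio down
(C) memory leak in request path — request latency up +; timeouts to downstream -; open file descriptors growing -; log volume spike +; cache hit ratio down -; GC pause time up -; queue depth growing -
(D) GC pressure from oversized payloads — does not account for timeouts to downstream, queue depth growing
(E) lock contention on hot path — request latency up -; timeouts to downstream -; open file descriptors growing -; log volume spike +; cache hit ratio down -; GC pause time up -; queue depth growing -
(F) DNS resolution stall — does not account for log volume spike, cache hit ratio down, GC pause time up, queue depth growing
None of the listed candidates fits everything.

none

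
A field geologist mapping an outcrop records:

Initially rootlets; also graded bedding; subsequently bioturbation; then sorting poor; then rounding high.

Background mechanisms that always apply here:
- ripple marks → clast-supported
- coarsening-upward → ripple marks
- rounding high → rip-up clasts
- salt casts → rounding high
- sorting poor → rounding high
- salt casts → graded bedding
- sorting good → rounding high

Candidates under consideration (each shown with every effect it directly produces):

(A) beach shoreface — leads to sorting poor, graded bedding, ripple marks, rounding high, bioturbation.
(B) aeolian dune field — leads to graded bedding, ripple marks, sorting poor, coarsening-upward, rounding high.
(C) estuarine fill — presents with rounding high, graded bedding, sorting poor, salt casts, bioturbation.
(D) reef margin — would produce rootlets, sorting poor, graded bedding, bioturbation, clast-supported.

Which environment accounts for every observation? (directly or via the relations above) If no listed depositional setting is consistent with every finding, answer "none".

For each candidate, compare predicted effects to what was observed:
(A) beach shoreface — rootlets ✗; graded bedding ✓; bioturbation ✓; sorting poor ✓; rounding high ✓
(B) aeolian dune field — rootlets ✗; graded bedding ✓; bioturbation ✗; sorting poor ✓; rounding high ✓
(C) estuarine fill — rootlets ✗; graded bedding ✓; bioturbation ✓; sorting poor ✓; rounding high ✓
(D) reef margin — rootlets ✓; graded bedding ✓; bioturbation ✓; sorting poor ✓; rounding high ✓ (by sorting poor → rounding high)
(D) alone accounts for all the evidence.

D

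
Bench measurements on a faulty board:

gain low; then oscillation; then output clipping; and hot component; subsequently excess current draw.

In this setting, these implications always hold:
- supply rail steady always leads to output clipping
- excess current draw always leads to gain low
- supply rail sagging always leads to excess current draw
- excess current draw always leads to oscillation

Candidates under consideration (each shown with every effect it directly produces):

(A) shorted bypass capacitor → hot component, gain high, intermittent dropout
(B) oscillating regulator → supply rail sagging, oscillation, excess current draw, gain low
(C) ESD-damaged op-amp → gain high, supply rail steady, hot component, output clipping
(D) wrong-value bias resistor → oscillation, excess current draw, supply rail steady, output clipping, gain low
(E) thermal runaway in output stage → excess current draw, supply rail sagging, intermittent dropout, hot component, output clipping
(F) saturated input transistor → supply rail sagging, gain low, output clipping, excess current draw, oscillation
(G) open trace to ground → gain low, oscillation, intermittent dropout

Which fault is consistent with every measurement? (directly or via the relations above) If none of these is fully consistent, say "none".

Checking each candidate against the observations:
(A) shorted bypass capacitor — gain low ✗; oscillation ✗; output clipping ✗; hot component ✓; excess current draw ✗
(B) oscillating regulator — gain low ✓; oscillation ✓; output clipping ✗; hot component ✗; excess current draw ✓
(C) ESD-damaged op-amp — fails on gain low, oscillation, excess current draw (predicts gain high, not gain low)
(D) wrong-value bias resistor — gain low ✓; oscillation ✓; output clipping ✓; hot component ✗; excess current draw ✓
(E) thermal runaway in output stage — gain low ✓ (by excess current draw → gain low); oscillation ✓ (by excess current draw → oscillation); output clipping ✓; hot component ✓; excess current draw ✓
(F) saturated input transistor — gain low ✓; oscillation ✓; output clipping ✓; hot component ✗; excess current draw ✓
(G) open trace to ground — gain low ✓; oscillation ✓; output clipping ✗; hot component ✗; excess current draw ✗
(E) is the only candidate with no mismatches.

E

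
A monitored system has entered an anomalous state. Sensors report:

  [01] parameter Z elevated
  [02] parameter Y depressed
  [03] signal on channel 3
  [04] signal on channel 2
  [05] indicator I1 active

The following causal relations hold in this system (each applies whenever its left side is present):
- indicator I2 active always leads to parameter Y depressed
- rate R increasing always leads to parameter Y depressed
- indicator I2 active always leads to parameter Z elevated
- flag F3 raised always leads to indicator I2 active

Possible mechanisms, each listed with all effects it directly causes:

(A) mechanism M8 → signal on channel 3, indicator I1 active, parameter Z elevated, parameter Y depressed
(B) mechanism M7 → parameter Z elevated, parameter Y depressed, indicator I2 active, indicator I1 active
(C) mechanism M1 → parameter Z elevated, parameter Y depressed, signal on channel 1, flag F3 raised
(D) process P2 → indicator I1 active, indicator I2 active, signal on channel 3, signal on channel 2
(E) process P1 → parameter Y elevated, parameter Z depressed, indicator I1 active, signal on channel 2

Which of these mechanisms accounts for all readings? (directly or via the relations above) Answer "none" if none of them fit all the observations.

D

For each candidate, compare predicted effects to what was observed:
(A) mechanism M8 — parameter Z elevated +; parameter Y depressed +; signal on channel 3 +; signal on channel 2 -; indicator I1 active +
(B) mechanism M7 — parameter Z elevated +; parameter Y depressed +; signal on channel 3 -; signal on channel 2 -; indicator I1 active +
(C) mechanism M1 — does not account for signal on channel 3, signal on channel 2, indicator I1 active
(D) process P2 — parameter Z elevated + (via indicator I2 active → parameter Z elevated); parameter Y depressed + (via indicator I2 active → parameter Y depressed); signal on channel 3 +; signal on channel 2 +; indicator I1 active +
(E) process P1 — parameter Z elevated -; parameter Y depressed -; signal on channel 3 -; signal on channel 2 +; indicator I1 active +
Only (D) is consistent with every observation.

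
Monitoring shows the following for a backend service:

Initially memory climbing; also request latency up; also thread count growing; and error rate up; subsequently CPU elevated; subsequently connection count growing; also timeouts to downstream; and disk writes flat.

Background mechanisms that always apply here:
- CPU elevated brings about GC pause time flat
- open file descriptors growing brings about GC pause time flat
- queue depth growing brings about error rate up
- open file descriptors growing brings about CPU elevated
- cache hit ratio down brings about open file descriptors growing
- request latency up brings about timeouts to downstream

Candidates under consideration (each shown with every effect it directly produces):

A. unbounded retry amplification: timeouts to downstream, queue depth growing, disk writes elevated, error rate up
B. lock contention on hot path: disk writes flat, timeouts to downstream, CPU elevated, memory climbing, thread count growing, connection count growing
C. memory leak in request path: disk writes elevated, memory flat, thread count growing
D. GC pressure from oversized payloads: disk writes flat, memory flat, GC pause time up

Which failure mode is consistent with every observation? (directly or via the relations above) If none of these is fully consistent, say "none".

Checking each candidate against the observations:
(A) unbounded retry amplification — memory climbing ✗; request latency up ✗; thread count growing ✗; error rate up ✓; CPU elevated ✗; connection count growing ✗; timeouts to downstream ✓; disk writes flat ✗
(B) lock contention on hot path — memory climbing ✓; request latency up ✗; thread count growing ✓; error rate up ✗; CPU elevated ✓; connection count growing ✓; timeouts to downstream ✓; disk writes flat ✓
(C) memory leak in request path — fails on memory climbing, request latency up, error rate up, CPU elevated, connection count growing, timeouts to downstream, disk writes flat (predicts memory flat, not memory climbing; predicts disk writes elevated, not disk writes flat)
(D) GC pressure from oversized payloads — memory climbing ✗; request latency up ✗; thread count growing ✗; error rate up ✗; CPU elevated ✗; connection count growing ✗; timeouts to downstream ✗; disk writes flat ✓
None of the listed candidates fits everything.

none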